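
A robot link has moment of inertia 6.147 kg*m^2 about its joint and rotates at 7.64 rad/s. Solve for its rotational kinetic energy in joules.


KE = (1/2)*I*omega^2 = 0.5*6.147*7.64^2 = 179.3990

179.3990 J


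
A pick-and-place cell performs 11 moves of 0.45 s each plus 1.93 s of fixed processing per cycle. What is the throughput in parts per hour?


T_cycle = 11*0.45 + 1.93 = 6.8800 s
rate = 3600/T = 523.2558

523.2558 parts/hour


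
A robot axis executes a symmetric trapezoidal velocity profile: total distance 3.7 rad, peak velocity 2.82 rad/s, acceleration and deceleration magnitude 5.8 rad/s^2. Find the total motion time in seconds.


t_acc = v/a = 2.82/5.8 = 0.486207 s
d_acc = v^2/(2a) = 0.685552 rad (each ramp)
d_cruise = 3.7 - 2*0.685552 = 2.328896 rad
t_cruise = 2.328896/2.82 = 0.825850 s
t_total = 2*0.486207 + 0.825850 = 1.7983

1.7983 s


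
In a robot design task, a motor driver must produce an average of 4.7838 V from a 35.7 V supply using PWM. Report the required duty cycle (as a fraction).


D = V_avg/V_supply = 4.7838/35.7 = 0.1340

0.1340


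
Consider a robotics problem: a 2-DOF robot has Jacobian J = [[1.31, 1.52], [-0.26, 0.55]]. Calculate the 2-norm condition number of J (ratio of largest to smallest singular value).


JJ^T eigenvalues: trace(JJ^T) = 4.3966, det(JJ^T) = det(J)^2 = 1.24478649
s_max^2 = (4.3966 + sqrt(14.35094560))/2 = 4.09243210
s_min^2 = (4.3966 - sqrt(14.35094560))/2 = 0.30416790
kappa = s_max/s_min = sqrt(4.09243210/0.30416790) = 3.6680

3.6680


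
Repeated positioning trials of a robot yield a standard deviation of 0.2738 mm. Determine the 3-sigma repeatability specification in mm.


repeatability = 3*sigma = 3*0.2738 = 0.8214

0.8214 mm


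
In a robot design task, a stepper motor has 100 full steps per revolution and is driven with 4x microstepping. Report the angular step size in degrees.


step = 360/(100*4) = 360/400 = 0.9000

0.9000 degrees


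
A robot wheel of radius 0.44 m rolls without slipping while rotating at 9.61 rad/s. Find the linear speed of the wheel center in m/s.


v = omega * r = 9.61 * 0.44 = 4.2284

4.2284 m/s


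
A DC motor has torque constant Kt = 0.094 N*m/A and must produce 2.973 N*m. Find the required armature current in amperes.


I = tau / Kt = 2.973/0.094 = 31.6277

31.6277 A


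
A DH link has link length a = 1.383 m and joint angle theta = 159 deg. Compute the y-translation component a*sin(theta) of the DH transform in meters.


a*sin(theta) = 1.383*sin(159 deg) = 0.4956

0.4956 m


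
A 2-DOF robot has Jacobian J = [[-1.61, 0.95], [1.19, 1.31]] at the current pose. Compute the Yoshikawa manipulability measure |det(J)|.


det(J) = -1.61*1.31 - (0.95)*(1.19) = -3.2396
|det(J)| = 3.2396

3.2396


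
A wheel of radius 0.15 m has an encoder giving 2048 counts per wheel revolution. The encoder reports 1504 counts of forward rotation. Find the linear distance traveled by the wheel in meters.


revs = 1504/2048 = 0.734375
d = revs * 2*pi*r = 0.734375 * 2*pi*0.15 = 0.6921

0.6921 m


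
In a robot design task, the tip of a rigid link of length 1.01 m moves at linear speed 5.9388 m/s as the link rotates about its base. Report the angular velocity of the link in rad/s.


omega = v / L = 5.9388 / 1.01 = 5.8800

5.8800 rad/s


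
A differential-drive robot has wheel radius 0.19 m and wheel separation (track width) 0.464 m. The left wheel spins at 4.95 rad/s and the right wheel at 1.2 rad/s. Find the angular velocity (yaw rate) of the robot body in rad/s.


omega = r*(wR - wL)/L = 0.19*(1.2 - (4.95))/0.464 = -1.5356

-1.5356 rad/s


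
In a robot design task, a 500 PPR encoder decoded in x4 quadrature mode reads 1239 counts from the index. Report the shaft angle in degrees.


angle = counts * 360 / (PPR*4) = 1239 * 360 / 2000 = 223.0200

223.0200 degrees


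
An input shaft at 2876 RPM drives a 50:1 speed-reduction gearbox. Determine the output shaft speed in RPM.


omega_out = omega_in / N = 2876 / 50 = 57.5200

57.5200 RPM


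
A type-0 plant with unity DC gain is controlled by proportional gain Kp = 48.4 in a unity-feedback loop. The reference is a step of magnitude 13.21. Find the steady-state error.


e_ss = R/(1 + Kp) = 13.21/(1 + 48.4) = 13.21/49.4000 = 0.2674

0.2674


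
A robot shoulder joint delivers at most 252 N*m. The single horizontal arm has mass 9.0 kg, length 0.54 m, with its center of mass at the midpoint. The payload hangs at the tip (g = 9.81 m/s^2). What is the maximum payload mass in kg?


tau_arm = m_arm*g*(L/2) = 9.0*9.81*0.54/2 = 23.8383 N*m
tau_payload = tau_max - tau_arm = 252 - 23.8383 = 228.1617
m_payload = tau_payload / (g*L) = 228.1617 / (9.81*0.54) = 43.0705

43.0705 kg


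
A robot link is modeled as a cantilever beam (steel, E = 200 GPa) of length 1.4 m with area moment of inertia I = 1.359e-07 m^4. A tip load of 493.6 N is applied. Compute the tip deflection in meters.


delta = F*L^3/(3*E*I) = 493.6*1.4^3/(3*2.000e+11*1.359e-07)
      = 1354.4384/81540 = 0.0166

0.0166 m


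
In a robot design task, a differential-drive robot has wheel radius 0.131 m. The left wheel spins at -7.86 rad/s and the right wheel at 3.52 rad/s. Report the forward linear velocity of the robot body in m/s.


v = r*(wR + wL)/2 = 0.131*(3.52 + -7.86)/2 = -0.2843

-0.2843 m/s


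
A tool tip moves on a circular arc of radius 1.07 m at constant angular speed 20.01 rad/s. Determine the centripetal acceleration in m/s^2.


a_c = omega^2 * r = 20.01^2 * 1.07 = 428.4281

428.4281 m/s^2


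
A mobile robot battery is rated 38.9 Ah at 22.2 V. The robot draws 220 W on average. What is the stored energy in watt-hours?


E = capacity * V = 38.9*22.2 = 863.5800

863.5800 Wh


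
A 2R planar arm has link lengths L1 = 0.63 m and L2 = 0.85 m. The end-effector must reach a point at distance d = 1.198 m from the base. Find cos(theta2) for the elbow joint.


cos(th2) = (d^2 - L1^2 - L2^2)/(2*L1*L2) = (1.198^2 - 0.63^2 - 0.85^2)/(2*0.63*0.85) = 0.2949

0.2949


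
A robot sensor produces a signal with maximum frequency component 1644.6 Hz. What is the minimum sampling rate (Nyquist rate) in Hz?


f_s,min = 2*f_max = 2*1644.6 = 3289.2000

3289.2000 Hz


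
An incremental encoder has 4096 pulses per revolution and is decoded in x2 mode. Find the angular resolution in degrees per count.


resolution = 360 / (PPR * 2) = 360 / 8192 = 0.0439

0.0439 degrees


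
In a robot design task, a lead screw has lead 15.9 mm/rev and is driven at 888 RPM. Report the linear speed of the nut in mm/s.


v = lead * (RPM/60) = 15.9*888/60 = 235.3200

235.3200 mm/s


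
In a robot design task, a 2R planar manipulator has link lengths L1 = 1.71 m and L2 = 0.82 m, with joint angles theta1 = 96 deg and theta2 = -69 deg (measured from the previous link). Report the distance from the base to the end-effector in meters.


x = L1*cos(th1) + L2*cos(th1+th2) = 0.551882
y = L1*sin(th1) + L2*sin(th1+th2) = 2.072905
d = sqrt(x^2 + y^2) = sqrt(0.304574 + 4.296935) = 2.1451

2.1451 m


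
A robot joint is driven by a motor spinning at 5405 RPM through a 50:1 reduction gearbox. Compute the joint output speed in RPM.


omega_joint = omega_motor / N = 5405 / 50 = 108.1000

108.1000 RPM


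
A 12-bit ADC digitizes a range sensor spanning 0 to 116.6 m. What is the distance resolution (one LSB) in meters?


res = range / 2^n = 116.6/2^12 = 116.6/4096 = 0.0285

0.0285 m


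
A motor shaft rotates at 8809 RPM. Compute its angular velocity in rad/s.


omega = 8809 * 2*pi/60 = 922.4763

922.4763 rad/s


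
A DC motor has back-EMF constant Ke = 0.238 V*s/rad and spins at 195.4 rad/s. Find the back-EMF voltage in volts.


V_emf = Ke * omega = 0.238*195.4 = 46.5052

46.5052 V


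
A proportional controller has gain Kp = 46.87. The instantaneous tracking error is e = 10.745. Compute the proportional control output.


u_P = Kp * e = 46.87 * 10.745 = 503.6181

503.6181


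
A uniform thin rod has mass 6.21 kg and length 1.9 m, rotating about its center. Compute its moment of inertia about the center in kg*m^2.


I = (1/12)*m*L^2 = (1/12)*6.21*1.9^2 = 1.8682

1.8682 kg*m^2


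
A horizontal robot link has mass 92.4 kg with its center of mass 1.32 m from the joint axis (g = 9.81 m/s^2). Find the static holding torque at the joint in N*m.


tau = m*g*L = 92.4 * 9.81 * 1.32 = 1196.5061

1196.5061 N*m


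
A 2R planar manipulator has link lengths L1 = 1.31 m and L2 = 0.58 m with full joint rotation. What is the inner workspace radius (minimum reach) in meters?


r_min = |L1 - L2| = |1.31 - 0.58| = 0.7300

0.7300 m


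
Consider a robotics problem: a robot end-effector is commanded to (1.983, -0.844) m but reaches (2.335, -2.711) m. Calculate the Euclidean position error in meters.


dx = 2.335 - (1.983) = 0.3520, dy = -2.711 - (-0.844) = -1.8670
err = sqrt(0.123904 + 3.485689) = 1.8999

1.8999 m


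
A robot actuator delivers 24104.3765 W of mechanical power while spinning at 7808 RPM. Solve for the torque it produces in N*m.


omega = 7808 * 2*pi/60 = 817.651848 rad/s
tau = P / omega = 24104.3765 / 817.651848 = 29.4800

29.4800 N*m


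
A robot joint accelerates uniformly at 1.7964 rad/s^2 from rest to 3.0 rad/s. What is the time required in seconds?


t = delta_omega / alpha = 3.0 / 1.7964 = 1.6700

1.6700 s


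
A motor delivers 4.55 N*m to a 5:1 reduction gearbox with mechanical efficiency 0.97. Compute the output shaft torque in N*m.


tau_out = tau_in * N * eta = 4.55 * 5 * 0.97 = 22.0675

22.0675 N*m


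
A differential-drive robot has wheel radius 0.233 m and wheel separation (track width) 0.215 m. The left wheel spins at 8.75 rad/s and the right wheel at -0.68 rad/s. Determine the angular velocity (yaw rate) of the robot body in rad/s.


omega = r*(wR - wL)/L = 0.233*(-0.68 - (8.75))/0.215 = -10.2195

-10.2195 rad/s


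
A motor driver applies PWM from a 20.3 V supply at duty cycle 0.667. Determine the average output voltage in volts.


V_avg = V_supply * D = 20.3*0.667 = 13.5401

13.5401 V


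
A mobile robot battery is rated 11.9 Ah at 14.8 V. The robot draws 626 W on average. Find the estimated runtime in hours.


E = 11.9*14.8 = 176.1200 Wh
t = E/P = 176.1200/626 = 0.2813

0.2813 hours


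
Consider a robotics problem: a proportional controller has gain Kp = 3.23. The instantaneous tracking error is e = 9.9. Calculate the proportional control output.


u_P = Kp * e = 3.23 * 9.9 = 31.9770

31.9770


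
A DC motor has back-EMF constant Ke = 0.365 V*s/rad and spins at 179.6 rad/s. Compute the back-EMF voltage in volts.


V_emf = Ke * omega = 0.365*179.6 = 65.5540

65.5540 V


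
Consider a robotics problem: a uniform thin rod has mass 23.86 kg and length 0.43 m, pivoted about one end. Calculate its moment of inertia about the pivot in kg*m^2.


I = (1/3)*m*L^2 = (1/3)*23.86*0.43^2 = 1.4706

1.4706 kg*m^2


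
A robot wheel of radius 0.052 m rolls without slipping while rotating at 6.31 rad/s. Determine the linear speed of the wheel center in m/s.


v = omega * r = 6.31 * 0.052 = 0.3281

0.3281 m/s


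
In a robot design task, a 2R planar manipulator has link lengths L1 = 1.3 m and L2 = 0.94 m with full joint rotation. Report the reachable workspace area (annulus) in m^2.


r_max = L1 + L2 = 2.2400, r_min = |L1 - L2| = 0.3600
A = pi*(r_max^2 - r_min^2) = pi*(5.0176 - 0.1296) = 15.3561

15.3561 m^2


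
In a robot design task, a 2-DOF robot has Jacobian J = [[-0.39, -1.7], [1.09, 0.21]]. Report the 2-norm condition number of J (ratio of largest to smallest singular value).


JJ^T eigenvalues: trace(JJ^T) = 4.2743, det(JJ^T) = det(J)^2 = 3.13679521
s_max^2 = (4.2743 + sqrt(5.72245965))/2 = 3.33323315
s_min^2 = (4.2743 - sqrt(5.72245965))/2 = 0.94106685
kappa = s_max/s_min = sqrt(3.33323315/0.94106685) = 1.8820

1.8820


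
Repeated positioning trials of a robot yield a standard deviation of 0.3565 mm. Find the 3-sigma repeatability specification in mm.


repeatability = 3*sigma = 3*0.3565 = 1.0695

1.0695 mm


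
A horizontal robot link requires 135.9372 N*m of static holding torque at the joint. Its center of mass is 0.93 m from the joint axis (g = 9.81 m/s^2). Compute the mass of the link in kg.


m = tau / (g*L) = 135.9372 / (9.81 * 0.93) = 14.9000

14.9000 kg


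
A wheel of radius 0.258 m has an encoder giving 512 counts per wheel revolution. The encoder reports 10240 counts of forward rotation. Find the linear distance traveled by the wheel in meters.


revs = 10240/512 = 20.000000
d = revs * 2*pi*r = 20.000000 * 2*pi*0.258 = 32.4212

32.4212 m


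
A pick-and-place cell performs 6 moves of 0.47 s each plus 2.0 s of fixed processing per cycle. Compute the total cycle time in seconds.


T = 6*0.47 + 2.0 = 4.8200

4.8200 s


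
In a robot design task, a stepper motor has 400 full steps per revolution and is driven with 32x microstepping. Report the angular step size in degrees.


step = 360/(400*32) = 360/12800 = 0.0281

0.0281 degrees


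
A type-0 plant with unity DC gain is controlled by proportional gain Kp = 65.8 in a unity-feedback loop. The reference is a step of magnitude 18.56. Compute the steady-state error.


e_ss = R/(1 + Kp) = 18.56/(1 + 65.8) = 18.56/66.8000 = 0.2778

0.2778


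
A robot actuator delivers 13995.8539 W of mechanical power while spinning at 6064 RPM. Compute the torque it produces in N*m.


omega = 6064 * 2*pi/60 = 635.020595 rad/s
tau = P / omega = 13995.8539 / 635.020595 = 22.0400

22.0400 N*m


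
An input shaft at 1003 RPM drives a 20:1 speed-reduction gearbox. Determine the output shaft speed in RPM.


omega_out = omega_in / N = 1003 / 20 = 50.1500

50.1500 RPM


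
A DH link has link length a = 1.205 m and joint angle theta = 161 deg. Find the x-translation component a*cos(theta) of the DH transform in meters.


a*cos(theta) = 1.205*cos(161 deg) = -1.1393

-1.1393 m


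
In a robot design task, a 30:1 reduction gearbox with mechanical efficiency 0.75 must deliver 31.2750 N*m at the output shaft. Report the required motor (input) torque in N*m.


tau_in = tau_out / (N * eta) = 31.2750 / (30 * 0.75) = 1.3900

1.3900 N*m


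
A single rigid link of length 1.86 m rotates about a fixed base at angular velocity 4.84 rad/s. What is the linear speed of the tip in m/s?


v = L*omega = 1.86 * 4.84 = 9.0024

9.0024 m/s


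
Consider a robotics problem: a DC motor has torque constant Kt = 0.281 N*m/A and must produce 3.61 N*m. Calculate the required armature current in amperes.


I = tau / Kt = 3.61/0.281 = 12.8470

12.8470 A


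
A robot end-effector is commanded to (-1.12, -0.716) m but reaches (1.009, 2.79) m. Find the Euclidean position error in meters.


dx = 1.009 - (-1.12) = 2.1290, dy = 2.79 - (-0.716) = 3.5060
err = sqrt(4.532641 + 12.292036) = 4.1018

4.1018 m


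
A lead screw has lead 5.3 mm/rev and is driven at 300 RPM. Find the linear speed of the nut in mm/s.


v = lead * (RPM/60) = 5.3*300/60 = 26.5000

26.5000 mm/s


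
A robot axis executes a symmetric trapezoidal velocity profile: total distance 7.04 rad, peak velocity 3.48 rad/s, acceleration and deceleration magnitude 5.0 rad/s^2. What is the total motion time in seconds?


t_acc = v/a = 3.48/5.0 = 0.696000 s
d_acc = v^2/(2a) = 1.211040 rad (each ramp)
d_cruise = 7.04 - 2*1.211040 = 4.617920 rad
t_cruise = 4.617920/3.48 = 1.326989 s
t_total = 2*0.696000 + 1.326989 = 2.7190

2.7190 s


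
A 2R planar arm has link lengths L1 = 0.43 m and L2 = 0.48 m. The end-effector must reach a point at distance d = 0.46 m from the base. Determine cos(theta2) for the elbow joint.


cos(th2) = (d^2 - L1^2 - L2^2)/(2*L1*L2) = (0.46^2 - 0.43^2 - 0.48^2)/(2*0.43*0.48) = -0.4935

-0.4935


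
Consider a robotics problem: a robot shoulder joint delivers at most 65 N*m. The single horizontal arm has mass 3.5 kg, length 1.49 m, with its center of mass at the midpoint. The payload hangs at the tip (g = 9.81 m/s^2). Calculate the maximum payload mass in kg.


tau_arm = m_arm*g*(L/2) = 3.5*9.81*1.49/2 = 25.5796 N*m
tau_payload = tau_max - tau_arm = 65 - 25.5796 = 39.4204
m_payload = tau_payload / (g*L) = 39.4204 / (9.81*1.49) = 2.6969

2.6969 kg


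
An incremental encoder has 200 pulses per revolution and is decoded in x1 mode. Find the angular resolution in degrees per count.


resolution = 360 / (PPR * 1) = 360 / 200 = 1.8000

1.8000 degrees


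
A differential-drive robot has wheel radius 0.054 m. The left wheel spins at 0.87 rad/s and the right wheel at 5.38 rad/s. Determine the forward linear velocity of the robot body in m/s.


v = r*(wR + wL)/2 = 0.054*(5.38 + 0.87)/2 = 0.1688

0.1688 m/s


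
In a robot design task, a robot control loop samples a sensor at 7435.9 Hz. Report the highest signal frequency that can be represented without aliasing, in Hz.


f_max = f_s/2 = 7435.9/2 = 3717.9500

3717.9500 Hz


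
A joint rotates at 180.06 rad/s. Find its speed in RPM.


RPM = 180.06 * 60/(2*pi) = 1719.4463

1719.4463 RPM


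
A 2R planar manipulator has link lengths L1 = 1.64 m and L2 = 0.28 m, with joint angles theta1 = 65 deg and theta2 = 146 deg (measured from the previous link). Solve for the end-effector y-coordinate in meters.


y = L1*sin(th1) + L2*sin(th1+th2) = 1.64*sin(65 deg) + 0.28*sin(211 deg) = 1.3421

1.3421 m


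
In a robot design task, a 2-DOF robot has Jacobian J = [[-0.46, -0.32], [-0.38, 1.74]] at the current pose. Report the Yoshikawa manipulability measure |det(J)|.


det(J) = -0.46*1.74 - (-0.32)*(-0.38) = -0.9220
|det(J)| = 0.9220

0.9220


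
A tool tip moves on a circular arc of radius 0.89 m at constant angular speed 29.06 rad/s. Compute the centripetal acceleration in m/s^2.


a_c = omega^2 * r = 29.06^2 * 0.89 = 751.5904

751.5904 m/s^2


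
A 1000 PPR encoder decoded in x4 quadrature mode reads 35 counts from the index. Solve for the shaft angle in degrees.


angle = counts * 360 / (PPR*4) = 35 * 360 / 4000 = 3.1500

3.1500 degrees


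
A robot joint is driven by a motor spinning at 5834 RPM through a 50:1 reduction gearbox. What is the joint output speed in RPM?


omega_joint = omega_motor / N = 5834 / 50 = 116.6800

116.6800 RPM


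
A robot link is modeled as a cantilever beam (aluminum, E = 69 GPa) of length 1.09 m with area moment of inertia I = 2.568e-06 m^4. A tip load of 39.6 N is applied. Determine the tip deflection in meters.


delta = F*L^3/(3*E*I) = 39.6*1.09^3/(3*6.900e+10*2.568e-06)
      = 51.2831484/531576 = 9.6474e-05

9.6474e-05 m


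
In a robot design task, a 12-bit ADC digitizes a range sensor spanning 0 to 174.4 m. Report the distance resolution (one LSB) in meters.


res = range / 2^n = 174.4/2^12 = 174.4/4096 = 0.0426

0.0426 m


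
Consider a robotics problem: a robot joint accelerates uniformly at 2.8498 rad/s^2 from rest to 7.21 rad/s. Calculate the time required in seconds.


t = delta_omega / alpha = 7.21 / 2.8498 = 2.5300

2.5300 s


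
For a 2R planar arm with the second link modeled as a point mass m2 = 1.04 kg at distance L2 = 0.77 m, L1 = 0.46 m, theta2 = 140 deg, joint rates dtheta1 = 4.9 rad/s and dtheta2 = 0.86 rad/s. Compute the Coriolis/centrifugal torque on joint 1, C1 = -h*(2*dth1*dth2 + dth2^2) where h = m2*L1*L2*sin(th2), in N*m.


h = m2*L1*L2*sin(th2) = 1.04*0.46*0.77*sin(140 deg) = 0.236782
C1 = -h*(2*4.9*0.86 + 0.86^2) = -0.236782*9.1676 = -2.1707

-2.1707 N*m


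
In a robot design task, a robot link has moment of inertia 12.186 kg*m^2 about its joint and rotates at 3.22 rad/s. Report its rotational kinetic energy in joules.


KE = (1/2)*I*omega^2 = 0.5*12.186*3.22^2 = 63.1747

63.1747 J


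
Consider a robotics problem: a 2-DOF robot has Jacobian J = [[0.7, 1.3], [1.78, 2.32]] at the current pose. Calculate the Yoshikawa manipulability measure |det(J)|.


det(J) = 0.7*2.32 - (1.3)*(1.78) = -0.6900
|det(J)| = 0.6900

0.6900


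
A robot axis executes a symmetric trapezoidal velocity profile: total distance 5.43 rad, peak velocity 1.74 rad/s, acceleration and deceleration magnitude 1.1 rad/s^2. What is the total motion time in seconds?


t_acc = v/a = 1.74/1.1 = 1.581818 s
d_acc = v^2/(2a) = 1.376182 rad (each ramp)
d_cruise = 5.43 - 2*1.376182 = 2.677636 rad
t_cruise = 2.677636/1.74 = 1.538871 s
t_total = 2*1.581818 + 1.538871 = 4.7025

4.7025 s


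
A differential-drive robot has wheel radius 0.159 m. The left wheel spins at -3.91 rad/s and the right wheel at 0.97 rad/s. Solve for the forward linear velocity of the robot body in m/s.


v = r*(wR + wL)/2 = 0.159*(0.97 + -3.91)/2 = -0.2337

-0.2337 m/s


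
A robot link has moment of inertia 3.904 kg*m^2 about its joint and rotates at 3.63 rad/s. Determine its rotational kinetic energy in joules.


KE = (1/2)*I*omega^2 = 0.5*3.904*3.63^2 = 25.7213

25.7213 J


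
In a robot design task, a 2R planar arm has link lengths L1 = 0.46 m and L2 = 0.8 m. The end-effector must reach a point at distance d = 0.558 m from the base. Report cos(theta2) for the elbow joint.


cos(th2) = (d^2 - L1^2 - L2^2)/(2*L1*L2) = (0.558^2 - 0.46^2 - 0.8^2)/(2*0.46*0.8) = -0.7340

-0.7340


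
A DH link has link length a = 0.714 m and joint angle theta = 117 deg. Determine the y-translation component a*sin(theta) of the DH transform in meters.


a*sin(theta) = 0.714*sin(117 deg) = 0.6362

0.6362 m


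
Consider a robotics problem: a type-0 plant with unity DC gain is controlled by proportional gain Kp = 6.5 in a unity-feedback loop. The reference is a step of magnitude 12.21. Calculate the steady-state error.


e_ss = R/(1 + Kp) = 12.21/(1 + 6.5) = 12.21/7.5000 = 1.6280

1.6280


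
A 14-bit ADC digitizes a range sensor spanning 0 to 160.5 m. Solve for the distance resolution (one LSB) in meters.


res = range / 2^n = 160.5/2^14 = 160.5/16384 = 0.0098

0.0098 m


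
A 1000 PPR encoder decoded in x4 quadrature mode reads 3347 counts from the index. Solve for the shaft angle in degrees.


angle = counts * 360 / (PPR*4) = 3347 * 360 / 4000 = 301.2300

301.2300 degrees


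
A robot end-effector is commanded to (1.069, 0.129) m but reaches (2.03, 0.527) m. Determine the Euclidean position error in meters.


dx = 2.03 - (1.069) = 0.9610, dy = 0.527 - (0.129) = 0.3980
err = sqrt(0.923521 + 0.158404) = 1.0402

1.0402 m


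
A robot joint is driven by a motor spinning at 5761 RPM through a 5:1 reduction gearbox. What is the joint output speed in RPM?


omega_joint = omega_motor / N = 5761 / 5 = 1152.2000

1152.2000 RPM


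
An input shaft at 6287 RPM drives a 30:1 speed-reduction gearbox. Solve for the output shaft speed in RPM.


omega_out = omega_in / N = 6287 / 30 = 209.5667

209.5667 RPM


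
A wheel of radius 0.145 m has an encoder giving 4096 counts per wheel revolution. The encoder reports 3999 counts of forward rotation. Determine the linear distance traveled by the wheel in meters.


revs = 3999/4096 = 0.976318
d = revs * 2*pi*r = 0.976318 * 2*pi*0.145 = 0.8895

0.8895 m


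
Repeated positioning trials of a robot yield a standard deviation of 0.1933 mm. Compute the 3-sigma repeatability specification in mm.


repeatability = 3*sigma = 3*0.1933 = 0.5799

0.5799 mm


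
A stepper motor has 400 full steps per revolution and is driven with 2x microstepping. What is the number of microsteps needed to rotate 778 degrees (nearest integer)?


step_size = 360/(400*2) = 360/800 = 0.450000 deg
n = 778/(360/800) = 778*800/360 = 1728.8889 -> 1729

1729 steps


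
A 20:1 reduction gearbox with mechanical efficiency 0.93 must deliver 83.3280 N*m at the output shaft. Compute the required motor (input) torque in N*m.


tau_in = tau_out / (N * eta) = 83.3280 / (20 * 0.93) = 4.4800

4.4800 N*m


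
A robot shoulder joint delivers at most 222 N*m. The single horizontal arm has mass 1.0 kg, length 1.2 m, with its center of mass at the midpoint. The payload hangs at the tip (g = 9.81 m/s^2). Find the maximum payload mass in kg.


tau_arm = m_arm*g*(L/2) = 1.0*9.81*1.2/2 = 5.8860 N*m
tau_payload = tau_max - tau_arm = 222 - 5.8860 = 216.1140
m_payload = tau_payload / (g*L) = 216.1140 / (9.81*1.2) = 18.3583

18.3583 kg


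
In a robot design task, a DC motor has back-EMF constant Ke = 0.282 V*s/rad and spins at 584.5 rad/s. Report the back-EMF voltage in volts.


V_emf = Ke * omega = 0.282*584.5 = 164.8290

164.8290 V


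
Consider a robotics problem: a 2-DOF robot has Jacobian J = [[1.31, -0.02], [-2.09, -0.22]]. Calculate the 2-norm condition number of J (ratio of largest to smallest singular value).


JJ^T eigenvalues: trace(JJ^T) = 6.1330, det(JJ^T) = det(J)^2 = 0.10890000
s_max^2 = (6.1330 + sqrt(37.17808900))/2 = 6.11519189
s_min^2 = (6.1330 - sqrt(37.17808900))/2 = 0.01780811
kappa = s_max/s_min = sqrt(6.11519189/0.01780811) = 18.5309

18.5309


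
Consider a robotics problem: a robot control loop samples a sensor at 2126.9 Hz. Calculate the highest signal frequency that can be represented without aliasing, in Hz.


f_max = f_s/2 = 2126.9/2 = 1063.4500

1063.4500 Hz


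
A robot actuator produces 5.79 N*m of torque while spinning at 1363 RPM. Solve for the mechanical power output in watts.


omega = 1363 * 2*pi/60 = 142.733026 rad/s
P = tau * omega = 5.79 * 142.733026 = 826.4242

826.4242 W


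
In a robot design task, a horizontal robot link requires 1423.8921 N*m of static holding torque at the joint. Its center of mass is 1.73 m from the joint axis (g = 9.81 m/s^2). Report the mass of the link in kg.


m = tau / (g*L) = 1423.8921 / (9.81 * 1.73) = 83.9000

83.9000 kg


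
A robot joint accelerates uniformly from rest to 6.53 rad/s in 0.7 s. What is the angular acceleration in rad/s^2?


alpha = delta_omega / t = 6.53 / 0.7 = 9.3286

9.3286 rad/s^2


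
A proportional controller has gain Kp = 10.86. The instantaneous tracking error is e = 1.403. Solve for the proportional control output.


u_P = Kp * e = 10.86 * 1.403 = 15.2366

15.2366


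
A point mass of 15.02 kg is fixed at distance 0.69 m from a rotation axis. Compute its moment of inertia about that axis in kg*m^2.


I = m*r^2 = 15.02*0.69^2 = 7.1510

7.1510 kg*m^2


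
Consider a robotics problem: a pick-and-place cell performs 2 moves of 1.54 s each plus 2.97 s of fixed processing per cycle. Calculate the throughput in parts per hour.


T_cycle = 2*1.54 + 2.97 = 6.0500 s
rate = 3600/T = 595.0413

595.0413 parts/hour


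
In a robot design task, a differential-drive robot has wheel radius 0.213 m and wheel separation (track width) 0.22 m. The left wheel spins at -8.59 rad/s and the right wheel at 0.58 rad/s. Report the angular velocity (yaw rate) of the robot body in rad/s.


omega = r*(wR - wL)/L = 0.213*(0.58 - (-8.59))/0.22 = 8.8782

8.8782 rad/s


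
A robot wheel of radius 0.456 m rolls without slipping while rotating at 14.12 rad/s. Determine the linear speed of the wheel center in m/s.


v = omega * r = 14.12 * 0.456 = 6.4387

6.4387 m/s


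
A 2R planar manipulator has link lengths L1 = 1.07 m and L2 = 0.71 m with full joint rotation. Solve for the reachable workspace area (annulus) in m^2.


r_max = L1 + L2 = 1.7800, r_min = |L1 - L2| = 0.3600
A = pi*(r_max^2 - r_min^2) = pi*(3.1684 - 0.1296) = 9.5467

9.5467 m^2


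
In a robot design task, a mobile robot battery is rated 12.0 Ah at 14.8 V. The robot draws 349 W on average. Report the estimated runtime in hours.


E = 12.0*14.8 = 177.6000 Wh
t = E/P = 177.6000/349 = 0.5089

0.5089 hours


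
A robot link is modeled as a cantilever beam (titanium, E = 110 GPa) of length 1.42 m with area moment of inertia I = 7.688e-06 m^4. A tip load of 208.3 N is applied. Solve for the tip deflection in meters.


delta = F*L^3/(3*E*I) = 208.3*1.42^3/(3*1.100e+11*7.688e-06)
      = 596.4228904/2537040 = 2.3509e-04

2.3509e-04 m


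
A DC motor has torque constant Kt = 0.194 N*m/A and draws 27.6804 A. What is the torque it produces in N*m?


tau = Kt * I = 0.194*27.6804 = 5.3700

5.3700 N*m


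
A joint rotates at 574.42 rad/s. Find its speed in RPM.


RPM = 574.42 * 60/(2*pi) = 5485.3069

5485.3069 RPM


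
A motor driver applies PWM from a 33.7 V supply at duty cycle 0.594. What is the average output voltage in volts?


V_avg = V_supply * D = 33.7*0.594 = 20.0178

20.0178 V


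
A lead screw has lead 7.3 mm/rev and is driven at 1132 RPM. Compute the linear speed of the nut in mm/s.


v = lead * (RPM/60) = 7.3*1132/60 = 137.7267

137.7267 mm/s


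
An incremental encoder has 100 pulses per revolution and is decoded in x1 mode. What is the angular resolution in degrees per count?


resolution = 360 / (PPR * 1) = 360 / 100 = 3.6000

3.6000 degrees


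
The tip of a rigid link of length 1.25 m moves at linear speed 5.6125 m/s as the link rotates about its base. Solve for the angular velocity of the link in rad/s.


omega = v / L = 5.6125 / 1.25 = 4.4900

4.4900 rad/s


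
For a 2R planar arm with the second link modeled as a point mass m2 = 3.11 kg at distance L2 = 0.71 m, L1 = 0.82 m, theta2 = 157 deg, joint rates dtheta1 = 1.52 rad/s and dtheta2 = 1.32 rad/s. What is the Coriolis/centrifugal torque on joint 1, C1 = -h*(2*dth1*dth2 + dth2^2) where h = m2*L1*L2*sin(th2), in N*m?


h = m2*L1*L2*sin(th2) = 3.11*0.82*0.71*sin(157 deg) = 0.707474
C1 = -h*(2*1.52*1.32 + 1.32^2) = -0.707474*5.7552 = -4.0717

-4.0717 N*m


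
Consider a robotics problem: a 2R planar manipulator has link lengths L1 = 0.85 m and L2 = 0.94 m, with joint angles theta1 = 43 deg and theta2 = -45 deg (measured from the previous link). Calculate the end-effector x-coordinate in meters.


x = L1*cos(th1) + L2*cos(th1+th2) = 0.85*cos(43 deg) + 0.94*cos(-2 deg) = 1.5611

1.5611 m


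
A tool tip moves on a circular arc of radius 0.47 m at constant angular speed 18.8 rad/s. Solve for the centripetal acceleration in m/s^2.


a_c = omega^2 * r = 18.8^2 * 0.47 = 166.1168

166.1168 m/s^2


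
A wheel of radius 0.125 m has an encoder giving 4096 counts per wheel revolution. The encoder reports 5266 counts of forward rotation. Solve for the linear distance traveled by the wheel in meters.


revs = 5266/4096 = 1.285645
d = revs * 2*pi*r = 1.285645 * 2*pi*0.125 = 1.0097

1.0097 m


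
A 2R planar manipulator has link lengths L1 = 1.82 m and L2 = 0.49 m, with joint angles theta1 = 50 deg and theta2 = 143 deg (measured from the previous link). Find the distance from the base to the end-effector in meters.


x = L1*cos(th1) + L2*cos(th1+th2) = 0.692432
y = L1*sin(th1) + L2*sin(th1+th2) = 1.283975
d = sqrt(x^2 + y^2) = sqrt(0.479462 + 1.648592) = 1.4588

1.4588 m


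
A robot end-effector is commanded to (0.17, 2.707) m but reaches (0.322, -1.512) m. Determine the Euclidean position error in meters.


dx = 0.322 - (0.17) = 0.1520, dy = -1.512 - (2.707) = -4.2190
err = sqrt(0.023104 + 17.799961) = 4.2217

4.2217 m


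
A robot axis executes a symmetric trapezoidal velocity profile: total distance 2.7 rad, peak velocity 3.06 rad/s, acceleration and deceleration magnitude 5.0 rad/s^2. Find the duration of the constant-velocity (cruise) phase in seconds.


t_acc = v/a = 0.612000 s, d_acc = v^2/(2a) = 0.936360 rad each
d_cruise = 2.7 - 2*0.936360 = 0.827280 rad
t_cruise = d_cruise/v = 0.827280/3.06 = 0.2704

0.2704 s


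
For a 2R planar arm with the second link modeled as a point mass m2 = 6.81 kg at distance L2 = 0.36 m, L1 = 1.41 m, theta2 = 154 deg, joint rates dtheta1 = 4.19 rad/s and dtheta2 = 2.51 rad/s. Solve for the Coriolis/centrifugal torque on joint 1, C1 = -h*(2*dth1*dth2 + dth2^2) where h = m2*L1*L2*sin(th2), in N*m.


h = m2*L1*L2*sin(th2) = 6.81*1.41*0.36*sin(154 deg) = 1.515342
C1 = -h*(2*4.19*2.51 + 2.51^2) = -1.515342*27.3339 = -41.4202

-41.4202 N*m


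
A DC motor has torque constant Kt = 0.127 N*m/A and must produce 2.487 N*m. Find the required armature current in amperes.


I = tau / Kt = 2.487/0.127 = 19.5827

19.5827 A


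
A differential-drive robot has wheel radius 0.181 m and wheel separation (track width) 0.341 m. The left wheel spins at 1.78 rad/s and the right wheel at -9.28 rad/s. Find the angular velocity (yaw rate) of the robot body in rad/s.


omega = r*(wR - wL)/L = 0.181*(-9.28 - (1.78))/0.341 = -5.8706

-5.8706 rad/s


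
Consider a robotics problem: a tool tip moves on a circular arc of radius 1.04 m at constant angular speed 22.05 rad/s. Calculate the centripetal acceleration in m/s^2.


a_c = omega^2 * r = 22.05^2 * 1.04 = 505.6506

505.6506 m/s^2


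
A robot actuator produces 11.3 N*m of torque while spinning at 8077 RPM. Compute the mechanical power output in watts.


omega = 8077 * 2*pi/60 = 845.821462 rad/s
P = tau * omega = 11.3 * 845.821462 = 9557.7825

9557.7825 W


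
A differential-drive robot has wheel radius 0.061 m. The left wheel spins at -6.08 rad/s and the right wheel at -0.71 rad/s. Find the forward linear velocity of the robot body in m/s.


v = r*(wR + wL)/2 = 0.061*(-0.71 + -6.08)/2 = -0.2071

-0.2071 m/s


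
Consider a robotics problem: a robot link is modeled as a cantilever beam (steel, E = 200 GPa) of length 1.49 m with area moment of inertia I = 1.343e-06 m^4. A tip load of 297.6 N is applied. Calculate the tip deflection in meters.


delta = F*L^3/(3*E*I) = 297.6*1.49^3/(3*2.000e+11*1.343e-06)
      = 984.4456224/805800 = 0.0012

0.0012 m


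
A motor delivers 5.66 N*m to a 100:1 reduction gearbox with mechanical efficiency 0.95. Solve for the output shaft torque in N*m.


tau_out = tau_in * N * eta = 5.66 * 100 * 0.95 = 537.7000

537.7000 N*m


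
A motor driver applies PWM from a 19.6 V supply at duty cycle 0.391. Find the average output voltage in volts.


V_avg = V_supply * D = 19.6*0.391 = 7.6636

7.6636 V


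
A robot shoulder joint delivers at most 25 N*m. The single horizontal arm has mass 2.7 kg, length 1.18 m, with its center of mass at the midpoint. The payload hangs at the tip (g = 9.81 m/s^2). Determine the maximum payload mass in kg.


tau_arm = m_arm*g*(L/2) = 2.7*9.81*1.18/2 = 15.6273 N*m
tau_payload = tau_max - tau_arm = 25 - 15.6273 = 9.3727
m_payload = tau_payload / (g*L) = 9.3727 / (9.81*1.18) = 0.8097

0.8097 kg


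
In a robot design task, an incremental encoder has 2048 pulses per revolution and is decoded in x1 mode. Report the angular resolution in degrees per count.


resolution = 360 / (PPR * 1) = 360 / 2048 = 0.1758

0.1758 degrees


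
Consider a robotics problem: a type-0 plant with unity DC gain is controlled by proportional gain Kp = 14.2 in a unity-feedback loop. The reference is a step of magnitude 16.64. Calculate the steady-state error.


e_ss = R/(1 + Kp) = 16.64/(1 + 14.2) = 16.64/15.2000 = 1.0947

1.0947


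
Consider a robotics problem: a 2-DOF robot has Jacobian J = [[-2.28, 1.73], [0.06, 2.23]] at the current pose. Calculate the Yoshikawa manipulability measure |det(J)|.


det(J) = -2.28*2.23 - (1.73)*(0.06) = -5.1882
|det(J)| = 5.1882

5.1882


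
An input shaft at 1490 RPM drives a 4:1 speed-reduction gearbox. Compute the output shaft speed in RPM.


omega_out = omega_in / N = 1490 / 4 = 372.5000

372.5000 RPM


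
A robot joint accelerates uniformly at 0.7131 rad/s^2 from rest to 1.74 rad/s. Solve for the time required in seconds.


t = delta_omega / alpha = 1.74 / 0.7131 = 2.4401

2.4401 s


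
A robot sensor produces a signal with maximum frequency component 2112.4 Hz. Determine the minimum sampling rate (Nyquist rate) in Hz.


f_s,min = 2*f_max = 2*2112.4 = 4224.8000

4224.8000 Hz


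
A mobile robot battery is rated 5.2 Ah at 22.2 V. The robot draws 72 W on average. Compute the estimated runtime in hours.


E = 5.2*22.2 = 115.4400 Wh
t = E/P = 115.4400/72 = 1.6033

1.6033 hours


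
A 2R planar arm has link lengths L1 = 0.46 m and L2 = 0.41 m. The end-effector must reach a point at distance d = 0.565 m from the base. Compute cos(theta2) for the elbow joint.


cos(th2) = (d^2 - L1^2 - L2^2)/(2*L1*L2) = (0.565^2 - 0.46^2 - 0.41^2)/(2*0.46*0.41) = -0.1603

-0.1603


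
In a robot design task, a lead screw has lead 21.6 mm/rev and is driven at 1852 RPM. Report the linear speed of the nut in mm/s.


v = lead * (RPM/60) = 21.6*1852/60 = 666.7200

666.7200 mm/s


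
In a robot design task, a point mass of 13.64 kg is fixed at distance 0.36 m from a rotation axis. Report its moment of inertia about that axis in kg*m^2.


I = m*r^2 = 13.64*0.36^2 = 1.7677

1.7677 kg*m^2


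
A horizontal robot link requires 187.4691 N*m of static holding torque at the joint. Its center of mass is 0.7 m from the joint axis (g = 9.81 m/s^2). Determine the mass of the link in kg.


m = tau / (g*L) = 187.4691 / (9.81 * 0.7) = 27.3000

27.3000 kg


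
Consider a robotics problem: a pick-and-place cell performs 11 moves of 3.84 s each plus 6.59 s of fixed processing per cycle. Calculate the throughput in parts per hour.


T_cycle = 11*3.84 + 6.59 = 48.8300 s
rate = 3600/T = 73.7252

73.7252 parts/hour


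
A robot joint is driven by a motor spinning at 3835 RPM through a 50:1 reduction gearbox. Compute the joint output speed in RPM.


omega_joint = omega_motor / N = 3835 / 50 = 76.7000

76.7000 RPM


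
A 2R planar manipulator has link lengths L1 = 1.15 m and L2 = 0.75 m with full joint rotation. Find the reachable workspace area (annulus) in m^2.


r_max = L1 + L2 = 1.9000, r_min = |L1 - L2| = 0.4000
A = pi*(r_max^2 - r_min^2) = pi*(3.6100 - 0.1600) = 10.8385

10.8385 m^2


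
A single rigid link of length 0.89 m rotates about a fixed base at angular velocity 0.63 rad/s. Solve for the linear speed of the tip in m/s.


v = L*omega = 0.89 * 0.63 = 0.5607

0.5607 m/s


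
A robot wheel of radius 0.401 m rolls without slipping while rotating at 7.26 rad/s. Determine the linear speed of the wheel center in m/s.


v = omega * r = 7.26 * 0.401 = 2.9113

2.9113 m/s


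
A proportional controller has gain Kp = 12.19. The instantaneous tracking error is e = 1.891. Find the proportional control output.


u_P = Kp * e = 12.19 * 1.891 = 23.0513

23.0513


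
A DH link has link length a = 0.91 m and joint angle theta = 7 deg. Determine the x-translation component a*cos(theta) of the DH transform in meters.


a*cos(theta) = 0.91*cos(7 deg) = 0.9032

0.9032 m


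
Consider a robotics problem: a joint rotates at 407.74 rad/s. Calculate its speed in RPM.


RPM = 407.74 * 60/(2*pi) = 3893.6302

3893.6302 RPM


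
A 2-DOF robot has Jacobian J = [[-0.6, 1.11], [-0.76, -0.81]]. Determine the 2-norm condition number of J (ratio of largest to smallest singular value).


JJ^T eigenvalues: trace(JJ^T) = 2.8258, det(JJ^T) = det(J)^2 = 1.76783616
s_max^2 = (2.8258 + sqrt(0.91380100))/2 = 1.89086470
s_min^2 = (2.8258 - sqrt(0.91380100))/2 = 0.93493530
kappa = s_max/s_min = sqrt(1.89086470/0.93493530) = 1.4221

1.4221


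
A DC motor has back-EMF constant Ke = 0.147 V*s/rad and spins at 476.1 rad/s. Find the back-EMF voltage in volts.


V_emf = Ke * omega = 0.147*476.1 = 69.9867

69.9867 V


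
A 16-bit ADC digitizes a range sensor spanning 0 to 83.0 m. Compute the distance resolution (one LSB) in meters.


res = range / 2^n = 83.0/2^16 = 83.0/65536 = 0.0013

0.0013 m


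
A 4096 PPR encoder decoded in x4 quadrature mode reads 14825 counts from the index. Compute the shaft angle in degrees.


angle = counts * 360 / (PPR*4) = 14825 * 360 / 16384 = 325.7446

325.7446 degrees


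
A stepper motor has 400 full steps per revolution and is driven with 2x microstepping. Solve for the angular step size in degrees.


step = 360/(400*2) = 360/800 = 0.4500

0.4500 degrees


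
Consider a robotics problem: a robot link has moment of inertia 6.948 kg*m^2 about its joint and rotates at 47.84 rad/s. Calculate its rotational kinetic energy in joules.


KE = (1/2)*I*omega^2 = 0.5*6.948*47.84^2 = 7950.8243

7950.8243 J
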